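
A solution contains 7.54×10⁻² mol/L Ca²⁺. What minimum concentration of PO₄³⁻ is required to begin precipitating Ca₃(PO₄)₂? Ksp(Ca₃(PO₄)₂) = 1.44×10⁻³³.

Precipitation of each salt begins when its ion product equals Ksp.
Ca₃(PO₄)₂(s) ⇌ 3 Ca²⁺(aq) + 2 PO₄³⁻(aq)
Ksp = [Ca²⁺]^3[PO₄³⁻]^2 = [PO₄³⁻]^2(7.54×10⁻²)^3
[PO₄³⁻]^2 = 1.44×10⁻³³ / (7.54×10⁻²)^3 = 3.36×10⁻³⁰
[PO₄³⁻] = 1.83×10⁻¹⁵ mol/L

1.83×10⁻¹⁵ M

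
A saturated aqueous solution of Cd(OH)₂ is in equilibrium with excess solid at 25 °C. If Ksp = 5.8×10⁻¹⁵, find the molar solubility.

Cd(OH)₂(s) ⇌ Cd²⁺(aq) + 2 OH⁻(aq)
With molar solubility s: [Cd²⁺] = s, [OH⁻] = 2s.
Ksp = [Cd²⁺][OH⁻]^2 = s · (2s)^2 = 4s^3
4s^3 = 5.8×10⁻¹⁵  ⇒  s^3 = 1.5×10⁻¹⁵
s = (1.5×10⁻¹⁵)^(1/3) = 1.1×10⁻⁵ M

1.1×10⁻⁵ M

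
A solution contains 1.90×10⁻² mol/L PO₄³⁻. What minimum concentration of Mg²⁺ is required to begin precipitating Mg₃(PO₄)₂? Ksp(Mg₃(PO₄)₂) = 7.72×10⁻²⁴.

Precipitation begins when Q = Ksp.
Mg₃(PO₄)₂(s) ⇌ 3 Mg²⁺(aq) + 2 PO₄³⁻(aq)
Ksp = [Mg²⁺]^3[PO₄³⁻]^2 = [Mg²⁺]^3(1.90×10⁻²)^2
[Mg²⁺]^3 = 7.72×10⁻²⁴ / (1.90×10⁻²)^2 = 2.14×10⁻²⁰
[Mg²⁺] = 2.78×10⁻⁷ mol/L

2.78×10⁻⁷ M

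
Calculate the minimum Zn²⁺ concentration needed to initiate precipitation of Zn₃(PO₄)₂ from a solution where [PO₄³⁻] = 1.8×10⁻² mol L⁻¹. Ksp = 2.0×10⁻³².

4.0×10⁻¹⁰ M

The threshold for precipitation is Q = Ksp.
Zn₃(PO₄)₂(s) ⇌ 3 Zn²⁺(aq) + 2 PO₄³⁻(aq)
Ksp = [Zn²⁺]^3[PO₄³⁻]^2 = [Zn²⁺]^3(1.8×10⁻²)^2
[Zn²⁺]^3 = 2.0×10⁻³² / (1.8×10⁻²)^2 = 6.2×10⁻²⁹
[Zn²⁺] = 4.0×10⁻¹⁰ mol L⁻¹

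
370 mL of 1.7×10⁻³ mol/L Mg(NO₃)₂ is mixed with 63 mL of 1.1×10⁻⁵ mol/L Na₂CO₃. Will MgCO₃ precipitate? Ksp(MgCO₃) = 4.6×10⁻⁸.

No

The combined volume is 433 mL.
[Mg²⁺] = (1.7×10⁻³)(370)/433 = 1.5×10⁻³ mol/L
[CO₃²⁻] = (1.1×10⁻⁵)(63)/433 = 1.6×10⁻⁶ mol/L
Q = [Mg²⁺][CO₃²⁻] = 2.3×10⁻⁹
Q = 2.3×10⁻⁹ < Ksp = 4.6×10⁻⁸, so the solution is unsaturated and no precipitate forms.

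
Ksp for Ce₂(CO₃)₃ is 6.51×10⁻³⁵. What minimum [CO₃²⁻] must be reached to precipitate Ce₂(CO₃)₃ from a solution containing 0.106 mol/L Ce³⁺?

1.80×10⁻¹¹ M

Precipitation of each salt begins when its ion product equals Ksp.
Ce₂(CO₃)₃(s) ⇌ 2 Ce³⁺(aq) + 3 CO₃²⁻(aq)
Ksp = [Ce³⁺]^2[CO₃²⁻]^3 = [CO₃²⁻]^3(0.106)^2
[CO₃²⁻]^3 = 6.51×10⁻³⁵ / (0.106)^2 = 5.79×10⁻³³
[CO₃²⁻] = 1.80×10⁻¹¹ mol/L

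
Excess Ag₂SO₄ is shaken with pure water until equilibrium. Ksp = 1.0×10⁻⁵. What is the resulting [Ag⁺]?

Ag₂SO₄(s) ⇌ 2 Ag⁺(aq) + SO₄²⁻(aq)
Let s be the molar solubility. Then [Ag⁺] = 2s and [SO₄²⁻] = s.
Ksp = [Ag⁺]^2[SO₄²⁻] = (2s)^2 · s = 4s^3 = 1.0×10⁻⁵
s = 1.4×10⁻² mol/L
[Ag⁺] = 2s = 2.7×10⁻² mol/L

2.7×10⁻² M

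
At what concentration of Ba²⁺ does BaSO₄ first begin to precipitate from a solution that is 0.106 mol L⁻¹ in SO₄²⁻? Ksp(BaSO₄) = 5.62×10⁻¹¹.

5.30×10⁻¹⁰ M

Precipitation begins when Q = Ksp.
BaSO₄(s) ⇌ Ba²⁺(aq) + SO₄²⁻(aq)
Ksp = [Ba²⁺][SO₄²⁻] = [Ba²⁺](0.106)
[Ba²⁺] = 5.62×10⁻¹¹ / (0.106) = 5.30×10⁻¹⁰
[Ba²⁺] = 5.30×10⁻¹⁰ mol L⁻¹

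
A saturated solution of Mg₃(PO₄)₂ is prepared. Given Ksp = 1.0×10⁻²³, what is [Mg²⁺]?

3.0×10⁻⁵ M

Mg₃(PO₄)₂(s) ⇌ 3 Mg²⁺(aq) + 2 PO₄³⁻(aq)
Call the molar solubility s, so that [Mg²⁺] = 3s and [PO₄³⁻] = 2s.
Ksp = [Mg²⁺]^3[PO₄³⁻]^2 = (3s)^3 · (2s)^2 = 108s^5 = 1.0×10⁻²³
s = 9.8×10⁻⁶ mol/L
[Mg²⁺] = 3s = 3.0×10⁻⁵ mol/L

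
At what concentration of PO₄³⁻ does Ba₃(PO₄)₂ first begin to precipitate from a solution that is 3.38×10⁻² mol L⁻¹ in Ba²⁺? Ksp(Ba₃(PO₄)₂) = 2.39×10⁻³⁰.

2.49×10⁻¹³ M

Each salt precipitates once Q = Ksp for that salt.
Ba₃(PO₄)₂(s) ⇌ 3 Ba²⁺(aq) + 2 PO₄³⁻(aq)
Ksp = [Ba²⁺]^3[PO₄³⁻]^2 = [PO₄³⁻]^2(3.38×10⁻²)^3
[PO₄³⁻]^2 = 2.39×10⁻³⁰ / (3.38×10⁻²)^3 = 6.19×10⁻²⁶
[PO₄³⁻] = 2.49×10⁻¹³ mol L⁻¹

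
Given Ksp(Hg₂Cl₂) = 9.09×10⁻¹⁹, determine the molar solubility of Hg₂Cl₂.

6.10×10⁻⁷ M

Hg₂Cl₂(s) ⇌ Hg₂²⁺(aq) + 2 Cl⁻(aq)
Call the molar solubility s, so that [Hg₂²⁺] = s and [Cl⁻] = 2s.
Ksp = [Hg₂²⁺][Cl⁻]^2 = s · (2s)^2 = 4s^3
4s^3 = 9.09×10⁻¹⁹  ⇒  s^3 = 2.27×10⁻¹⁹
Taking the 3rd root, s = 6.10×10⁻⁷ mol/L.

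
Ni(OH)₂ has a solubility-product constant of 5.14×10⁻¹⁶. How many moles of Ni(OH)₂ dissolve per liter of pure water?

5.05×10⁻⁶ M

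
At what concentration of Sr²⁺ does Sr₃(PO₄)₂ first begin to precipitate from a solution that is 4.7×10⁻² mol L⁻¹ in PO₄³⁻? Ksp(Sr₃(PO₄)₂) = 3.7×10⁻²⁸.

5.5×10⁻⁹ M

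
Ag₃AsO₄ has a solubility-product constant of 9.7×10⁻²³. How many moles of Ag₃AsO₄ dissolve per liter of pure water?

1.4×10⁻⁶ M

Ag₃AsO₄(s) ⇌ 3 Ag⁺(aq) + AsO₄³⁻(aq)
Let s be the molar solubility. Then [Ag⁺] = 3s and [AsO₄³⁻] = s.
Ksp = [Ag⁺]^3[AsO₄³⁻] = (3s)^3 · s = 27s^4
27s^4 = 9.7×10⁻²³  ⇒  s^4 = 3.6×10⁻²⁴
s = (3.6×10⁻²⁴)^(1/4) = 1.4×10⁻⁶ mol/L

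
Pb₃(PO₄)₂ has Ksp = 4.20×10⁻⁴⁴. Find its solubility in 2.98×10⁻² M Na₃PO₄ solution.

Pb₃(PO₄)₂(s) ⇌ 3 Pb²⁺(aq) + 2 PO₄³⁻(aq)
PO₄³⁻ is already present at 2.98×10⁻² M. If s mol/L of Pb₃(PO₄)₂ dissolves, [Pb²⁺] = 3s while [PO₄³⁻] ≈ 2.98×10⁻² M.
Ksp = [Pb²⁺]^3[PO₄³⁻]^2 = (3s)^3(2.98×10⁻²)^2
(3s)^3 = 4.20×10⁻⁴⁴ / (2.98×10⁻²)^2 = 4.73×10⁻⁴¹
s = 1.21×10⁻¹⁴ M

1.21×10⁻¹⁴ M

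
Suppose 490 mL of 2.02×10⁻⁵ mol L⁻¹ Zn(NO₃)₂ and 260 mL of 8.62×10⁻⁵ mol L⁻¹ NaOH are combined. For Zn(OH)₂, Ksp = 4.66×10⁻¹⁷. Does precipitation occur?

Yes

After mixing, V = 490 mL + 260 mL = 750 mL.
[Zn²⁺] = (2.02×10⁻⁵)(490)/750 = 1.32×10⁻⁵ mol L⁻¹
[OH⁻] = (8.62×10⁻⁵)(260)/750 = 2.99×10⁻⁵ mol L⁻¹
Q = [Zn²⁺][OH⁻]^2 = 1.18×10⁻¹⁴
Because Q > Ksp (1.18×10⁻¹⁴ vs 4.66×10⁻¹⁷), a precipitate of Zn(OH)₂ forms.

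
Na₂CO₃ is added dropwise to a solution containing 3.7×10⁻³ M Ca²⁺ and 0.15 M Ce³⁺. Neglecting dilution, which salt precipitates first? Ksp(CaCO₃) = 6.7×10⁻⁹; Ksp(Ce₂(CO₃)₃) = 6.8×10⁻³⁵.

Precipitation of each salt begins when its ion product equals Ksp.
For CaCO₃: [CO₃²⁻] = (Ksp/[Ca²⁺]) = 1.8×10⁻⁶ M
For Ce₂(CO₃)₃: [CO₃²⁻] = (Ksp/[Ce³⁺]^2)^(1/3) = 1.4×10⁻¹¹ M
Ce₂(CO₃)₃ requires the lower [CO₃²⁻], so it precipitates first.

Ce₂(CO₃)₃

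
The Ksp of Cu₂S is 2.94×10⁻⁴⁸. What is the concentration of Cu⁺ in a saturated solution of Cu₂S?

1.80×10⁻¹⁶ M

Cu₂S(s) ⇌ 2 Cu⁺(aq) + S²⁻(aq)
With molar solubility s: [Cu⁺] = 2s, [S²⁻] = s.
Ksp = [Cu⁺]^2[S²⁻] = (2s)^2 · s = 4s^3 = 2.94×10⁻⁴⁸
s = 9.02×10⁻¹⁷ mol L⁻¹
[Cu⁺] = 2s = 1.80×10⁻¹⁶ mol L⁻¹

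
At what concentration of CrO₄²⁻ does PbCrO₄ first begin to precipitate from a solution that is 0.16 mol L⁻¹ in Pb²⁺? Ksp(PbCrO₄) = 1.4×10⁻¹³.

8.8×10⁻¹³ M

Precipitation begins when Q = Ksp.
PbCrO₄(s) ⇌ Pb²⁺(aq) + CrO₄²⁻(aq)
Ksp = [Pb²⁺][CrO₄²⁻] = [CrO₄²⁻](0.16)
[CrO₄²⁻] = 1.4×10⁻¹³ / (0.16) = 8.8×10⁻¹³
[CrO₄²⁻] = 8.8×10⁻¹³ mol L⁻¹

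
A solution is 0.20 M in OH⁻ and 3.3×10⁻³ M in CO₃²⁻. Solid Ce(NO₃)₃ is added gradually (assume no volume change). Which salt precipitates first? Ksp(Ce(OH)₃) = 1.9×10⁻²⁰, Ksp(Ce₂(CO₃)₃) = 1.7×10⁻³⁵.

Ce(OH)₃

Precipitation begins when Q = Ksp.
For Ce(OH)₃: [Ce³⁺] = (Ksp/[OH⁻]^3) = 2.4×10⁻¹⁸ M
For Ce₂(CO₃)₃: [Ce³⁺] = (Ksp/[CO₃²⁻]^3)^(1/2) = 2.2×10⁻¹⁴ M
The smaller threshold [Ce³⁺] is reached first, so Ce(OH)₃ precipitates first.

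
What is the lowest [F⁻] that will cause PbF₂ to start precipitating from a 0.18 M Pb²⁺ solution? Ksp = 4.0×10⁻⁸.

4.7×10⁻⁴ M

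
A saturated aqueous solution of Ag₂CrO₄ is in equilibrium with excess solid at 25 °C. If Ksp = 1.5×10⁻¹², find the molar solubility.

Ag₂CrO₄(s) ⇌ 2 Ag⁺(aq) + CrO₄²⁻(aq)
Call the molar solubility s, so that [Ag⁺] = 2s and [CrO₄²⁻] = s.
Ksp = [Ag⁺]^2[CrO₄²⁻] = (2s)^2 · s = 4s^3
4s^3 = 1.5×10⁻¹²  ⇒  s^3 = 3.8×10⁻¹³
Taking the 3rd root, s = 7.2×10⁻⁵ M.

7.2×10⁻⁵ M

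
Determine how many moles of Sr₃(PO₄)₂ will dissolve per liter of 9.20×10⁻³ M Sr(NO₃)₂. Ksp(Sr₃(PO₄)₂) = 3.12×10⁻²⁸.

Sr₃(PO₄)₂(s) ⇌ 3 Sr²⁺(aq) + 2 PO₄³⁻(aq)
With Sr²⁺ already at 9.20×10⁻³ M and s small, take [Sr²⁺] ≈ 9.20×10⁻³ M and [PO₄³⁻] = 2s.
Ksp = [Sr²⁺]^3[PO₄³⁻]^2 = (9.20×10⁻³)^3(2s)^2
(2s)^2 = 3.12×10⁻²⁸ / (9.20×10⁻³)^3 = 4.01×10⁻²²
s = 1.00×10⁻¹¹ M

1.00×10⁻¹¹ M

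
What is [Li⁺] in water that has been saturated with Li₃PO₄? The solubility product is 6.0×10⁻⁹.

1.2×10⁻² M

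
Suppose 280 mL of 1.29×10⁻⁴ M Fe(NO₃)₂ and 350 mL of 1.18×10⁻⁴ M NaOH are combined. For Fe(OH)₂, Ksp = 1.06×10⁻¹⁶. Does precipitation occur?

The combined volume is 630 mL.
[Fe²⁺] = (1.29×10⁻⁴)(280)/630 = 5.73×10⁻⁵ M
[OH⁻] = (1.18×10⁻⁴)(350)/630 = 6.56×10⁻⁵ M
Q = [Fe²⁺][OH⁻]^2 = 2.46×10⁻¹³
Q = 2.46×10⁻¹³ > Ksp = 1.06×10⁻¹⁶, so the solution is supersaturated and Fe(OH)₂ precipitates.

Yes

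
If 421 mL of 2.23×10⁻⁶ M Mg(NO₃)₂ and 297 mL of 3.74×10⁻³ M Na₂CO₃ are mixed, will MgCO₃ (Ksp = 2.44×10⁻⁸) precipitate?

Total volume after mixing = 421 + 297 = 718 mL.
[Mg²⁺] = (2.23×10⁻⁶)(421)/718 = 1.31×10⁻⁶ M
[CO₃²⁻] = (3.74×10⁻³)(297)/718 = 1.55×10⁻³ M
Q = [Mg²⁺][CO₃²⁻] = 2.02×10⁻⁹
Q < Ksp (2.02×10⁻⁹ vs 2.44×10⁻⁸); the solution remains unsaturated and no precipitate forms.

No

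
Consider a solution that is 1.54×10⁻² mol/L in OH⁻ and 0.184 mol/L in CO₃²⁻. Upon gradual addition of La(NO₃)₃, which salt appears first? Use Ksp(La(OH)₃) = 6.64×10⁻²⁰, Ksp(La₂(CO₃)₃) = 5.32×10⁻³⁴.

La₂(CO₃)₃

A salt starts to precipitate once the ion product Q reaches its Ksp.
For La(OH)₃: [La³⁺] = (Ksp/[OH⁻]^3) = 1.82×10⁻¹⁴ mol/L
For La₂(CO₃)₃: [La³⁺] = (Ksp/[CO₃²⁻]^3)^(1/2) = 2.92×10⁻¹⁶ mol/L
Since La₂(CO₃)₃ needs less La³⁺ to reach saturation, it precipitates first.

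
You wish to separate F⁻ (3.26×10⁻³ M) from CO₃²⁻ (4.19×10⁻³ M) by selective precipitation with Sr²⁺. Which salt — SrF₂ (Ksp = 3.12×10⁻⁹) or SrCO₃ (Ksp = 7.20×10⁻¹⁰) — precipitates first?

SrCO₃

Precipitation begins when Q = Ksp.
For SrF₂: [Sr²⁺] = (Ksp/[F⁻]^2) = 2.94×10⁻⁴ M
For SrCO₃: [Sr²⁺] = (Ksp/[CO₃²⁻]) = 1.72×10⁻⁷ M
SrCO₃ requires the lower [Sr²⁺], so it precipitates first.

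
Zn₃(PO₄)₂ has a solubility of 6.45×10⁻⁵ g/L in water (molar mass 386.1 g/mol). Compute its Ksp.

Ksp = 1.41×10⁻³²

Convert to molarity: s = 6.45×10⁻⁵ / 386.1 = 1.6706×10⁻⁷ mol/L
Zn₃(PO₄)₂(s) ⇌ 3 Zn²⁺(aq) + 2 PO₄³⁻(aq)
Call the molar solubility s, so that [Zn²⁺] = 3s and [PO₄³⁻] = 2s.
Ksp = [Zn²⁺]^3[PO₄³⁻]^2 = (3s)^3 · (2s)^2 = 108s^5
Ksp = 108 × (1.6706×10⁻⁷)^5 = 1.41×10⁻³²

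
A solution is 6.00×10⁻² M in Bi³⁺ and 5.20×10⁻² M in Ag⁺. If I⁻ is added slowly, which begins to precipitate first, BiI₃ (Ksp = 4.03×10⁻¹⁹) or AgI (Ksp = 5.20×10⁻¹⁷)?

AgI

Each salt precipitates once Q = Ksp for that salt.
For BiI₃: [I⁻] = (Ksp/[Bi³⁺])^(1/3) = 1.89×10⁻⁶ M
For AgI: [I⁻] = (Ksp/[Ag⁺]) = 1.00×10⁻¹⁵ M
The smaller threshold [I⁻] is reached first, so AgI precipitates first.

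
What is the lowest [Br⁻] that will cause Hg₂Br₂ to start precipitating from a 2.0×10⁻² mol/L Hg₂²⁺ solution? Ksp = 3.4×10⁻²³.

Precipitation of each salt begins when its ion product equals Ksp.
Hg₂Br₂(s) ⇌ Hg₂²⁺(aq) + 2 Br⁻(aq)
Ksp = [Hg₂²⁺][Br⁻]^2 = [Br⁻]^2(2.0×10⁻²)
[Br⁻]^2 = 3.4×10⁻²³ / (2.0×10⁻²) = 1.7×10⁻²¹
[Br⁻] = 4.1×10⁻¹¹ mol/L

4.1×10⁻¹¹ M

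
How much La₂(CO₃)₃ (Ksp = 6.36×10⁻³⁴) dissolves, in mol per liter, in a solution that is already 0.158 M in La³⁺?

La₂(CO₃)₃(s) ⇌ 2 La³⁺(aq) + 3 CO₃²⁻(aq)
Let s be the solubility of La₂(CO₃)₃ here. The common ion gives [La³⁺] ≈ 0.158 M, and [CO₃²⁻] = 3s.
Ksp = [La³⁺]^2[CO₃²⁻]^3 = (0.158)^2(3s)^3
(3s)^3 = 6.36×10⁻³⁴ / (0.158)^2 = 2.55×10⁻³²
s = 9.81×10⁻¹² M

9.81×10⁻¹² M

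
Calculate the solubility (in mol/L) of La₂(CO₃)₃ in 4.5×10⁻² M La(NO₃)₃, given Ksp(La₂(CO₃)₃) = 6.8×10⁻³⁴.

La₂(CO₃)₃(s) ⇌ 2 La³⁺(aq) + 3 CO₃²⁻(aq)
Let s be the solubility of La₂(CO₃)₃ here. The common ion gives [La³⁺] ≈ 4.5×10⁻² M, and [CO₃²⁻] = 3s.
Ksp = [La³⁺]^2[CO₃²⁻]^3 = (4.5×10⁻²)^2(3s)^3
(3s)^3 = 6.8×10⁻³⁴ / (4.5×10⁻²)^2 = 3.4×10⁻³¹
s = 2.3×10⁻¹¹ M

2.3×10⁻¹¹ M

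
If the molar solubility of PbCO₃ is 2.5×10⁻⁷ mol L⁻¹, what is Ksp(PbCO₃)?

Ksp = 6.3×10⁻¹⁴

PbCO₃(s) ⇌ Pb²⁺(aq) + CO₃²⁻(aq)
For each mole of PbCO₃ that dissolves per liter, [Pb²⁺] = s and [CO₃²⁻] = s; let s denote this solubility.
Ksp = [Pb²⁺][CO₃²⁻] = s · s = s^2
Ksp = (2.5×10⁻⁷)^2 = 6.3×10⁻¹⁴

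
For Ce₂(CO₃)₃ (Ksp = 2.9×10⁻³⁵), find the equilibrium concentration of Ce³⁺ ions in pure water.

Ce₂(CO₃)₃(s) ⇌ 2 Ce³⁺(aq) + 3 CO₃²⁻(aq)
If s mol/L of Ce₂(CO₃)₃ dissolves, [Ce³⁺] = 2s and [CO₃²⁻] = 3s.
Ksp = [Ce³⁺]^2[CO₃²⁻]^3 = (2s)^2 · (3s)^3 = 108s^5 = 2.9×10⁻³⁵
s = 4.9×10⁻⁸ mol/L
[Ce³⁺] = 2s = 9.7×10⁻⁸ mol/L

9.7×10⁻⁸ M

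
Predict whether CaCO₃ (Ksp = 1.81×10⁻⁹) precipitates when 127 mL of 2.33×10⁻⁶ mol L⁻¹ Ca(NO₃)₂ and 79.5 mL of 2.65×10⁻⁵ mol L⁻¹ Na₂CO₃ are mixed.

The combined volume is 206.5 mL.
[Ca²⁺] = (2.33×10⁻⁶)(127)/206.5 = 1.43×10⁻⁶ mol L⁻¹
[CO₃²⁻] = (2.65×10⁻⁵)(79.5)/206.5 = 1.02×10⁻⁵ mol L⁻¹
Q = [Ca²⁺][CO₃²⁻] = 1.46×10⁻¹¹
Since Q (1.46×10⁻¹¹) is less than Ksp (1.81×10⁻⁹), no CaCO₃ precipitates.

No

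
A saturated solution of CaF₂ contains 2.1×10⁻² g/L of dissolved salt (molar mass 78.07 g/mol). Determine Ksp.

Molar solubility s = (2.1×10⁻² g/L) / (78.07 g/mol) = 2.690×10⁻⁴ mol/L
CaF₂(s) ⇌ Ca²⁺(aq) + 2 F⁻(aq)
With molar solubility s: [Ca²⁺] = s, [F⁻] = 2s.
Ksp = [Ca²⁺][F⁻]^2 = s · (2s)^2 = 4s^3
Ksp = 4 × (2.690×10⁻⁴)^3 = 7.8×10⁻¹¹

Ksp = 7.8×10⁻¹¹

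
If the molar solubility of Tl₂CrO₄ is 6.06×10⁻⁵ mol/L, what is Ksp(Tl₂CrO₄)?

Tl₂CrO₄(s) ⇌ 2 Tl⁺(aq) + CrO₄²⁻(aq)
With molar solubility s: [Tl⁺] = 2s, [CrO₄²⁻] = s.
Ksp = [Tl⁺]^2[CrO₄²⁻] = (2s)^2 · s = 4s^3
Ksp = 4 × (6.06×10⁻⁵)^3 = 8.90×10⁻¹³

Ksp = 8.90×10⁻¹³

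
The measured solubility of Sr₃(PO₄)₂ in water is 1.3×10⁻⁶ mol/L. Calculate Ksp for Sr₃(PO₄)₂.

Sr₃(PO₄)₂(s) ⇌ 3 Sr²⁺(aq) + 2 PO₄³⁻(aq)
For each mole of Sr₃(PO₄)₂ that dissolves per liter, [Sr²⁺] = 3s and [PO₄³⁻] = 2s; let s denote this solubility.
Ksp = [Sr²⁺]^3[PO₄³⁻]^2 = (3s)^3 · (2s)^2 = 108s^5
Ksp = 108 × (1.3×10⁻⁶)^5 = 4.0×10⁻²⁸

Ksp = 4.0×10⁻²⁸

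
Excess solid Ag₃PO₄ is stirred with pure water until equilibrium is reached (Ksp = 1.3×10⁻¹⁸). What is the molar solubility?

Ag₃PO₄(s) ⇌ 3 Ag⁺(aq) + PO₄³⁻(aq)
For each mole of Ag₃PO₄ that dissolves per liter, [Ag⁺] = 3s and [PO₄³⁻] = s; let s denote this solubility.
Ksp = [Ag⁺]^3[PO₄³⁻] = (3s)^3 · s = 27s^4
27s^4 = 1.3×10⁻¹⁸  ⇒  s^4 = 4.8×10⁻²⁰
Taking the 4th root, s = 1.5×10⁻⁵ mol/L.

1.5×10⁻⁵ M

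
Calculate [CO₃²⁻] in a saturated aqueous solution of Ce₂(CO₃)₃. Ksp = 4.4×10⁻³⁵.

1.6×10⁻⁷ M

Ce₂(CO₃)₃(s) ⇌ 2 Ce³⁺(aq) + 3 CO₃²⁻(aq)
Call the molar solubility s, so that [Ce³⁺] = 2s and [CO₃²⁻] = 3s.
Ksp = [Ce³⁺]^2[CO₃²⁻]^3 = (2s)^2 · (3s)^3 = 108s^5 = 4.4×10⁻³⁵
s = 5.3×10⁻⁸ mol/L
[CO₃²⁻] = 3s = 1.6×10⁻⁷ mol/L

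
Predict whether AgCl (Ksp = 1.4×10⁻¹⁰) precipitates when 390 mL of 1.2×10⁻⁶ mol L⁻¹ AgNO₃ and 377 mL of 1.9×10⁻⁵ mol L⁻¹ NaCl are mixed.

No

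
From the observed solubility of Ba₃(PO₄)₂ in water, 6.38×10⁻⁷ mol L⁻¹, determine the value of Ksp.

Ksp = 1.14×10⁻²⁹

Ba₃(PO₄)₂(s) ⇌ 3 Ba²⁺(aq) + 2 PO₄³⁻(aq)
Let s be the molar solubility. Then [Ba²⁺] = 3s and [PO₄³⁻] = 2s.
Ksp = [Ba²⁺]^3[PO₄³⁻]^2 = (3s)^3 · (2s)^2 = 108s^5
Ksp = 108 × (6.38×10⁻⁷)^5 = 1.14×10⁻²⁹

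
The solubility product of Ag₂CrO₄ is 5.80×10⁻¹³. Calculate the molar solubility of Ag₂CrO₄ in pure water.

Ag₂CrO₄(s) ⇌ 2 Ag⁺(aq) + CrO₄²⁻(aq)
Call the molar solubility s, so that [Ag⁺] = 2s and [CrO₄²⁻] = s.
Ksp = [Ag⁺]^2[CrO₄²⁻] = (2s)^2 · s = 4s^3
4s^3 = 5.80×10⁻¹³  ⇒  s^3 = 1.45×10⁻¹³
s = 5.25×10⁻⁵ mol/L

5.25×10⁻⁵ M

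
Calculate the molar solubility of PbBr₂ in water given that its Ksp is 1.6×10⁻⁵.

PbBr₂(s) ⇌ Pb²⁺(aq) + 2 Br⁻(aq)
Let s be the molar solubility. Then [Pb²⁺] = s and [Br⁻] = 2s.
Ksp = [Pb²⁺][Br⁻]^2 = s · (2s)^2 = 4s^3
4s^3 = 1.6×10⁻⁵  ⇒  s^3 = 4.0×10⁻⁶
Taking the 3rd root, s = 1.6×10⁻² mol/L.

1.6×10⁻² M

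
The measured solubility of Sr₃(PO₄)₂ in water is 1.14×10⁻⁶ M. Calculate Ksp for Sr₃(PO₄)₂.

Sr₃(PO₄)₂(s) ⇌ 3 Sr²⁺(aq) + 2 PO₄³⁻(aq)
If s mol/L of Sr₃(PO₄)₂ dissolves, [Sr²⁺] = 3s and [PO₄³⁻] = 2s.
Ksp = [Sr²⁺]^3[PO₄³⁻]^2 = (3s)^3 · (2s)^2 = 108s^5
Ksp = 108 × (1.14×10⁻⁶)^5 = 2.08×10⁻²⁸

Ksp = 2.08×10⁻²⁸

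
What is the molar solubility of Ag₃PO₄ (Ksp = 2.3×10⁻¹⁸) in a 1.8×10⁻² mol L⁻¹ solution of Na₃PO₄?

1.7×10⁻⁶ M

Ag₃PO₄(s) ⇌ 3 Ag⁺(aq) + PO₄³⁻(aq)
PO₄³⁻ is already present at 1.8×10⁻² mol L⁻¹. If s mol/L of Ag₃PO₄ dissolves, [Ag⁺] = 3s while [PO₄³⁻] ≈ 1.8×10⁻² mol L⁻¹.
Ksp = [Ag⁺]^3[PO₄³⁻] = (3s)^3(1.8×10⁻²)
(3s)^3 = 2.3×10⁻¹⁸ / (1.8×10⁻²) = 1.3×10⁻¹⁶
s = 1.7×10⁻⁶ mol L⁻¹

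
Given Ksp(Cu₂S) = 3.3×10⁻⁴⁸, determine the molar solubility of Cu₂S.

Cu₂S(s) ⇌ 2 Cu⁺(aq) + S²⁻(aq)
Call the molar solubility s, so that [Cu⁺] = 2s and [S²⁻] = s.
Ksp = [Cu⁺]^2[S²⁻] = (2s)^2 · s = 4s^3
4s^3 = 3.3×10⁻⁴⁸  ⇒  s^3 = 8.3×10⁻⁴⁹
Taking the 3rd root, s = 9.4×10⁻¹⁷ M.

9.4×10⁻¹⁷ M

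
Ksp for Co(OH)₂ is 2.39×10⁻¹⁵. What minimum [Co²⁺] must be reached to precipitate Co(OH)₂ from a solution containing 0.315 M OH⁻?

Precipitation of each salt begins when its ion product equals Ksp.
Co(OH)₂(s) ⇌ Co²⁺(aq) + 2 OH⁻(aq)
Ksp = [Co²⁺][OH⁻]^2 = [Co²⁺](0.315)^2
[Co²⁺] = 2.39×10⁻¹⁵ / (0.315)^2 = 2.41×10⁻¹⁴
[Co²⁺] = 2.41×10⁻¹⁴ M

2.41×10⁻¹⁴ M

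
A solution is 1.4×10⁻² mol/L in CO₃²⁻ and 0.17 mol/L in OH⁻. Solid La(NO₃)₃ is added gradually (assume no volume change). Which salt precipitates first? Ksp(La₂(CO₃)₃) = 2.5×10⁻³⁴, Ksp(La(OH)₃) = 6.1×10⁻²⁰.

La(OH)₃

The threshold for precipitation is Q = Ksp.
For La₂(CO₃)₃: [La³⁺] = (Ksp/[CO₃²⁻]^3)^(1/2) = 9.5×10⁻¹⁵ mol/L
For La(OH)₃: [La³⁺] = (Ksp/[OH⁻]^3) = 1.2×10⁻¹⁷ mol/L
Since La(OH)₃ needs less La³⁺ to reach saturation, it precipitates first.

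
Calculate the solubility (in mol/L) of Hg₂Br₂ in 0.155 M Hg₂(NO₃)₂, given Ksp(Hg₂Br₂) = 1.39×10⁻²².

1.50×10⁻¹¹ M

Hg₂Br₂(s) ⇌ Hg₂²⁺(aq) + 2 Br⁻(aq)
Let s be the solubility of Hg₂Br₂ here. The common ion gives [Hg₂²⁺] ≈ 0.155 M, and [Br⁻] = 2s.
Ksp = [Hg₂²⁺][Br⁻]^2 = (0.155)(2s)^2
(2s)^2 = 1.39×10⁻²² / (0.155) = 8.97×10⁻²²
s = 1.50×10⁻¹¹ M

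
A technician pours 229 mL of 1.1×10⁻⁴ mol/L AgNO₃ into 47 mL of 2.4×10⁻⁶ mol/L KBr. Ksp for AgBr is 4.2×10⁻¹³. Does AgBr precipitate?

Yes

After mixing, V = 229 mL + 47 mL = 276 mL.
[Ag⁺] = (1.1×10⁻⁴)(229)/276 = 9.1×10⁻⁵ mol/L
[Br⁻] = (2.4×10⁻⁶)(47)/276 = 4.1×10⁻⁷ mol/L
Q = [Ag⁺][Br⁻] = 3.7×10⁻¹¹
Since Q (3.7×10⁻¹¹) exceeds Ksp (4.2×10⁻¹³), AgBr will precipitate.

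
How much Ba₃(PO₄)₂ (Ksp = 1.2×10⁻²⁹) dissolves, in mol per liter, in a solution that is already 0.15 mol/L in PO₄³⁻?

Ba₃(PO₄)₂(s) ⇌ 3 Ba²⁺(aq) + 2 PO₄³⁻(aq)
PO₄³⁻ is already present at 0.15 mol/L. If s mol/L of Ba₃(PO₄)₂ dissolves, [Ba²⁺] = 3s while [PO₄³⁻] ≈ 0.15 mol/L.
Ksp = [Ba²⁺]^3[PO₄³⁻]^2 = (3s)^3(0.15)^2
(3s)^3 = 1.2×10⁻²⁹ / (0.15)^2 = 5.3×10⁻²⁸
s = 2.7×10⁻¹⁰ mol/L

2.7×10⁻¹⁰ M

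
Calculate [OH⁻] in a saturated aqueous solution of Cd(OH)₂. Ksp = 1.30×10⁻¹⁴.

2.96×10⁻⁵ M

Cd(OH)₂(s) ⇌ Cd²⁺(aq) + 2 OH⁻(aq)
Let s be the molar solubility. Then [Cd²⁺] = s and [OH⁻] = 2s.
Ksp = [Cd²⁺][OH⁻]^2 = s · (2s)^2 = 4s^3 = 1.30×10⁻¹⁴
s = 1.48×10⁻⁵ M
[OH⁻] = 2s = 2.96×10⁻⁵ M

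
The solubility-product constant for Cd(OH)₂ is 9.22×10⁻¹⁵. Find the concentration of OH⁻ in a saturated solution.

2.64×10⁻⁵ M

Cd(OH)₂(s) ⇌ Cd²⁺(aq) + 2 OH⁻(aq)
For each mole of Cd(OH)₂ that dissolves per liter, [Cd²⁺] = s and [OH⁻] = 2s; let s denote this solubility.
Ksp = [Cd²⁺][OH⁻]^2 = s · (2s)^2 = 4s^3 = 9.22×10⁻¹⁵
s = 1.32×10⁻⁵ M
[OH⁻] = 2s = 2.64×10⁻⁵ M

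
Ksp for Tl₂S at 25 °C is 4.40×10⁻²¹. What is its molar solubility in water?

Tl₂S(s) ⇌ 2 Tl⁺(aq) + S²⁻(aq)
If s mol/L of Tl₂S dissolves, [Tl⁺] = 2s and [S²⁻] = s.
Ksp = [Tl⁺]^2[S²⁻] = (2s)^2 · s = 4s^3
4s^3 = 4.40×10⁻²¹  ⇒  s^3 = 1.10×10⁻²¹
s = 1.03×10⁻⁷ mol L⁻¹

1.03×10⁻⁷ M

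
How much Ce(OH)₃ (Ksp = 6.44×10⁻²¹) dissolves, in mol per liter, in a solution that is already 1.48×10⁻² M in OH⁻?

1.99×10⁻¹⁵ M

Ce(OH)₃(s) ⇌ Ce³⁺(aq) + 3 OH⁻(aq)
OH⁻ is already present at 1.48×10⁻² M. If s mol/L of Ce(OH)₃ dissolves, [Ce³⁺] = s while [OH⁻] ≈ 1.48×10⁻² M.
Ksp = [Ce³⁺][OH⁻]^3 = s(1.48×10⁻²)^3
s = 6.44×10⁻²¹ / (1.48×10⁻²)^3 = 1.99×10⁻¹⁵
s = 1.99×10⁻¹⁵ M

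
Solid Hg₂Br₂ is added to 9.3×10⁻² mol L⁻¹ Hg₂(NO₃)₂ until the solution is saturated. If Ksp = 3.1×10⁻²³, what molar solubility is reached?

Hg₂Br₂(s) ⇌ Hg₂²⁺(aq) + 2 Br⁻(aq)
The solution already contains Hg₂²⁺ at 9.3×10⁻² mol L⁻¹. Let s be the molar solubility of Hg₂Br₂.
[Hg₂²⁺] ≈ 9.3×10⁻² mol L⁻¹ (common ion dominates); [Br⁻] = 2s.
Ksp = [Hg₂²⁺][Br⁻]^2 = (9.3×10⁻²)(2s)^2
(2s)^2 = 3.1×10⁻²³ / (9.3×10⁻²) = 3.3×10⁻²²
s = 9.1×10⁻¹² mol L⁻¹

9.1×10⁻¹² M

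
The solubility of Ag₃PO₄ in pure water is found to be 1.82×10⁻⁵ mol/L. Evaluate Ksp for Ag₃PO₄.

Ksp = 2.96×10⁻¹⁸

Ag₃PO₄(s) ⇌ 3 Ag⁺(aq) + PO₄³⁻(aq)
With molar solubility s: [Ag⁺] = 3s, [PO₄³⁻] = s.
Ksp = [Ag⁺]^3[PO₄³⁻] = (3s)^3 · s = 27s^4
Ksp = 27 × (1.82×10⁻⁵)^4 = 2.96×10⁻¹⁸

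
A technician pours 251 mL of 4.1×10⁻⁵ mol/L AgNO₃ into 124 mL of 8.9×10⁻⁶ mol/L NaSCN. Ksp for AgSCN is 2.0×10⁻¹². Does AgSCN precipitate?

The combined volume is 375 mL.
[Ag⁺] = (4.1×10⁻⁵)(251)/375 = 2.7×10⁻⁵ mol/L
[SCN⁻] = (8.9×10⁻⁶)(124)/375 = 2.9×10⁻⁶ mol/L
Q = [Ag⁺][SCN⁻] = 8.1×10⁻¹¹
Q = 8.1×10⁻¹¹ > Ksp = 2.0×10⁻¹², so the solution is supersaturated and AgSCN precipitates.

Yes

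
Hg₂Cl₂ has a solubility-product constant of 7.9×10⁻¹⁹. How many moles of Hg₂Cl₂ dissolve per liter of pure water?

5.8×10⁻⁷ M

Hg₂Cl₂(s) ⇌ Hg₂²⁺(aq) + 2 Cl⁻(aq)
With molar solubility s: [Hg₂²⁺] = s, [Cl⁻] = 2s.
Ksp = [Hg₂²⁺][Cl⁻]^2 = s · (2s)^2 = 4s^3
4s^3 = 7.9×10⁻¹⁹  ⇒  s^3 = 2.0×10⁻¹⁹
s = 5.8×10⁻⁷ M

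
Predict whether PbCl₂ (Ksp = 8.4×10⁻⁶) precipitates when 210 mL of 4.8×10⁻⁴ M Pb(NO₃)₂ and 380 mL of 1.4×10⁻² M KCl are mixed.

No

The combined volume is 590 mL.
[Pb²⁺] = (4.8×10⁻⁴)(210)/590 = 1.7×10⁻⁴ M
[Cl⁻] = (1.4×10⁻²)(380)/590 = 9.0×10⁻³ M
Q = [Pb²⁺][Cl⁻]^2 = 1.4×10⁻⁸
Since Q (1.4×10⁻⁸) is less than Ksp (8.4×10⁻⁶), no PbCl₂ precipitates.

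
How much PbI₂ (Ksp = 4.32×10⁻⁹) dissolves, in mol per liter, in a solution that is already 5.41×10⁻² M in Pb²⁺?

PbI₂(s) ⇌ Pb²⁺(aq) + 2 I⁻(aq)
Let s be the solubility of PbI₂ here. The common ion gives [Pb²⁺] ≈ 5.41×10⁻² M, and [I⁻] = 2s.
Ksp = [Pb²⁺][I⁻]^2 = (5.41×10⁻²)(2s)^2
(2s)^2 = 4.32×10⁻⁹ / (5.41×10⁻²) = 7.99×10⁻⁸
s = 1.41×10⁻⁴ M

1.41×10⁻⁴ M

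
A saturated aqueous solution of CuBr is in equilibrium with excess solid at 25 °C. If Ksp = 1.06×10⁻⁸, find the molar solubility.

CuBr(s) ⇌ Cu⁺(aq) + Br⁻(aq)
With molar solubility s: [Cu⁺] = s, [Br⁻] = s.
Ksp = [Cu⁺][Br⁻] = s · s = s^2
s^2 = 1.06×10⁻⁸
s = (1.06×10⁻⁸)^(1/2) = 1.03×10⁻⁴ mol L⁻¹

1.03×10⁻⁴ M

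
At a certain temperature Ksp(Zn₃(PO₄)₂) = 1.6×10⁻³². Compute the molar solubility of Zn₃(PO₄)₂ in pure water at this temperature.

Zn₃(PO₄)₂(s) ⇌ 3 Zn²⁺(aq) + 2 PO₄³⁻(aq)
With molar solubility s: [Zn²⁺] = 3s, [PO₄³⁻] = 2s.
Ksp = [Zn²⁺]^3[PO₄³⁻]^2 = (3s)^3 · (2s)^2 = 108s^5
108s^5 = 1.6×10⁻³²  ⇒  s^5 = 1.5×10⁻³⁴
s = (1.5×10⁻³⁴)^(1/5) = 1.7×10⁻⁷ mol/L

1.7×10⁻⁷ M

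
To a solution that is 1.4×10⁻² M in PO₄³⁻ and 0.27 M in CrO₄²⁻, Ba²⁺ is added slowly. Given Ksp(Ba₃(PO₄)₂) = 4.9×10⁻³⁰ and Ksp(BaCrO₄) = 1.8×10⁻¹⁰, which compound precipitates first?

A salt starts to precipitate once the ion product Q reaches its Ksp.
For Ba₃(PO₄)₂: [Ba²⁺] = (Ksp/[PO₄³⁻]^2)^(1/3) = 2.9×10⁻⁹ M
For BaCrO₄: [Ba²⁺] = (Ksp/[CrO₄²⁻]) = 6.7×10⁻¹⁰ M
The smaller threshold [Ba²⁺] is reached first, so BaCrO₄ precipitates first.

BaCrO₄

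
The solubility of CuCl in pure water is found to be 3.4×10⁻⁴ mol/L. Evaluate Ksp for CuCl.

CuCl(s) ⇌ Cu⁺(aq) + Cl⁻(aq)
Let s be the molar solubility. Then [Cu⁺] = s and [Cl⁻] = s.
Ksp = [Cu⁺][Cl⁻] = s · s = s^2
Ksp = (3.4×10⁻⁴)^2 = 1.2×10⁻⁷

Ksp = 1.2×10⁻⁷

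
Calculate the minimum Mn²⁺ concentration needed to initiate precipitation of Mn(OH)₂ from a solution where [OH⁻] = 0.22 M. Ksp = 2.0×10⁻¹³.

4.1×10⁻¹² M

A salt starts to precipitate once the ion product Q reaches its Ksp.
Mn(OH)₂(s) ⇌ Mn²⁺(aq) + 2 OH⁻(aq)
Ksp = [Mn²⁺][OH⁻]^2 = [Mn²⁺](0.22)^2
[Mn²⁺] = 2.0×10⁻¹³ / (0.22)^2 = 4.1×10⁻¹²
[Mn²⁺] = 4.1×10⁻¹² M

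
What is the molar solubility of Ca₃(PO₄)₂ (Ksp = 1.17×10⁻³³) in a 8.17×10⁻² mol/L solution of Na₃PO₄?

Ca₃(PO₄)₂(s) ⇌ 3 Ca²⁺(aq) + 2 PO₄³⁻(aq)
With PO₄³⁻ already at 8.17×10⁻² mol/L and s small, take [PO₄³⁻] ≈ 8.17×10⁻² mol/L and [Ca²⁺] = 3s.
Ksp = [Ca²⁺]^3[PO₄³⁻]^2 = (3s)^3(8.17×10⁻²)^2
(3s)^3 = 1.17×10⁻³³ / (8.17×10⁻²)^2 = 1.75×10⁻³¹
s = 1.87×10⁻¹¹ mol/L

1.87×10⁻¹¹ M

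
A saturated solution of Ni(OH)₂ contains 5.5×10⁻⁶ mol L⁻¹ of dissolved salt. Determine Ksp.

Ksp = 6.7×10⁻¹⁶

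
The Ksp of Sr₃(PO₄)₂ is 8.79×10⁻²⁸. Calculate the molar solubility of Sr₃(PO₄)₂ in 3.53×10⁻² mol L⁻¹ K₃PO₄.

Sr₃(PO₄)₂(s) ⇌ 3 Sr²⁺(aq) + 2 PO₄³⁻(aq)
The solution already contains PO₄³⁻ at 3.53×10⁻² mol L⁻¹. Let s be the molar solubility of Sr₃(PO₄)₂.
[PO₄³⁻] ≈ 3.53×10⁻² mol L⁻¹ (common ion dominates); [Sr²⁺] = 3s.
Ksp = [Sr²⁺]^3[PO₄³⁻]^2 = (3s)^3(3.53×10⁻²)^2
(3s)^3 = 8.79×10⁻²⁸ / (3.53×10⁻²)^2 = 7.05×10⁻²⁵
s = 2.97×10⁻⁹ mol L⁻¹

2.97×10⁻⁹ M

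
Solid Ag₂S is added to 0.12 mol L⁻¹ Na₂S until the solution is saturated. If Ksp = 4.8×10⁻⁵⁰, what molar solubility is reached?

3.2×10⁻²⁵ M

Ag₂S(s) ⇌ 2 Ag⁺(aq) + S²⁻(aq)
The solution already contains S²⁻ at 0.12 mol L⁻¹. Let s be the molar solubility of Ag₂S.
[S²⁻] ≈ 0.12 mol L⁻¹ (common ion dominates); [Ag⁺] = 2s.
Ksp = [Ag⁺]^2[S²⁻] = (2s)^2(0.12)
(2s)^2 = 4.8×10⁻⁵⁰ / (0.12) = 4.0×10⁻⁴⁹
s = 3.2×10⁻²⁵ mol L⁻¹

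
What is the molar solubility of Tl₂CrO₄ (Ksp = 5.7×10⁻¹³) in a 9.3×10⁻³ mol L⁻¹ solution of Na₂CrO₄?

Tl₂CrO₄(s) ⇌ 2 Tl⁺(aq) + CrO₄²⁻(aq)
Let s be the solubility of Tl₂CrO₄ here. The common ion gives [CrO₄²⁻] ≈ 9.3×10⁻³ mol L⁻¹, and [Tl⁺] = 2s.
Ksp = [Tl⁺]^2[CrO₄²⁻] = (2s)^2(9.3×10⁻³)
(2s)^2 = 5.7×10⁻¹³ / (9.3×10⁻³) = 6.1×10⁻¹¹
s = 3.9×10⁻⁶ mol L⁻¹

3.9×10⁻⁶ M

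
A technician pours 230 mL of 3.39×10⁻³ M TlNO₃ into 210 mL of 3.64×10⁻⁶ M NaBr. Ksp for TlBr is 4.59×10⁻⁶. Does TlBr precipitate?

Total volume after mixing = 230 + 210 = 440 mL.
[Tl⁺] = (3.39×10⁻³)(230)/440 = 1.77×10⁻³ M
[Br⁻] = (3.64×10⁻⁶)(210)/440 = 1.74×10⁻⁶ M
Q = [Tl⁺][Br⁻] = 3.08×10⁻⁹
Since Q (3.08×10⁻⁹) is less than Ksp (4.59×10⁻⁶), no TlBr precipitates.

No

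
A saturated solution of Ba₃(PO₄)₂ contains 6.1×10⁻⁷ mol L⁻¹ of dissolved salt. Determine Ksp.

Ksp = 9.1×10⁻³⁰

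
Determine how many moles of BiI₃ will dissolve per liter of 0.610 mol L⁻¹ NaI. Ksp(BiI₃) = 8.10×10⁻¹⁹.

3.57×10⁻¹⁸ M

BiI₃(s) ⇌ Bi³⁺(aq) + 3 I⁻(aq)
I⁻ is already present at 0.610 mol L⁻¹. If s mol/L of BiI₃ dissolves, [Bi³⁺] = s while [I⁻] ≈ 0.610 mol L⁻¹.
Ksp = [Bi³⁺][I⁻]^3 = s(0.610)^3
s = 8.10×10⁻¹⁹ / (0.610)^3 = 3.57×10⁻¹⁸
s = 3.57×10⁻¹⁸ mol L⁻¹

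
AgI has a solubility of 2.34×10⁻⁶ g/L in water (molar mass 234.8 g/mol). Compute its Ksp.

s = (2.34×10⁻⁶ g L⁻¹)/(234.8 g mol⁻¹) = 9.9659×10⁻⁹ M
AgI(s) ⇌ Ag⁺(aq) + I⁻(aq)
If s mol/L of AgI dissolves, [Ag⁺] = s and [I⁻] = s.
Ksp = [Ag⁺][I⁻] = s · s = s^2
Ksp = (9.9659×10⁻⁹)^2 = 9.93×10⁻¹⁷

Ksp = 9.93×10⁻¹⁷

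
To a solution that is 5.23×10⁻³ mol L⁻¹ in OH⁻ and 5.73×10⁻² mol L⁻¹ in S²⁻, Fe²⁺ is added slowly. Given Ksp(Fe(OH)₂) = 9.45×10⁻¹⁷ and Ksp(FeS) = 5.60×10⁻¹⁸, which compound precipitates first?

Precipitation of each salt begins when its ion product equals Ksp.
For Fe(OH)₂: [Fe²⁺] = (Ksp/[OH⁻]^2) = 3.45×10⁻¹² mol L⁻¹
For FeS: [Fe²⁺] = (Ksp/[S²⁻]) = 9.77×10⁻¹⁷ mol L⁻¹
FeS requires the lower [Fe²⁺], so it precipitates first.

FeS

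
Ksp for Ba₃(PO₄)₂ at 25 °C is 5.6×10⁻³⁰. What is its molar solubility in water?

5.5×10⁻⁷ M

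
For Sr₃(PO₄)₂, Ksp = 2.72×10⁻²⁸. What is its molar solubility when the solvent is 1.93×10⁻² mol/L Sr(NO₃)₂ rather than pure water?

3.08×10⁻¹² M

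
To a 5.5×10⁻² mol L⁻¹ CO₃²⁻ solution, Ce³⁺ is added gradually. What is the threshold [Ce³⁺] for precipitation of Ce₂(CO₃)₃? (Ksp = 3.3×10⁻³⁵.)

A salt starts to precipitate once the ion product Q reaches its Ksp.
Ce₂(CO₃)₃(s) ⇌ 2 Ce³⁺(aq) + 3 CO₃²⁻(aq)
Ksp = [Ce³⁺]^2[CO₃²⁻]^3 = [Ce³⁺]^2(5.5×10⁻²)^3
[Ce³⁺]^2 = 3.3×10⁻³⁵ / (5.5×10⁻²)^3 = 2.0×10⁻³¹
[Ce³⁺] = 4.5×10⁻¹⁶ mol L⁻¹

4.5×10⁻¹⁶ M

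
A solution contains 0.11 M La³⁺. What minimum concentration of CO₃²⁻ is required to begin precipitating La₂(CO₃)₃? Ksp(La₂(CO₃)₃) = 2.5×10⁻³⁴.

2.7×10⁻¹¹ M

The threshold for precipitation is Q = Ksp.
La₂(CO₃)₃(s) ⇌ 2 La³⁺(aq) + 3 CO₃²⁻(aq)
Ksp = [La³⁺]^2[CO₃²⁻]^3 = [CO₃²⁻]^3(0.11)^2
[CO₃²⁻]^3 = 2.5×10⁻³⁴ / (0.11)^2 = 2.1×10⁻³²
[CO₃²⁻] = 2.7×10⁻¹¹ M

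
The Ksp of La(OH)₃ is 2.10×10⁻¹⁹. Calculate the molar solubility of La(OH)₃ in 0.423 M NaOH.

2.77×10⁻¹⁸ M

La(OH)₃(s) ⇌ La³⁺(aq) + 3 OH⁻(aq)
With OH⁻ already at 0.423 M and s small, take [OH⁻] ≈ 0.423 M and [La³⁺] = s.
Ksp = [La³⁺][OH⁻]^3 = s(0.423)^3
s = 2.10×10⁻¹⁹ / (0.423)^3 = 2.77×10⁻¹⁸
s = 2.77×10⁻¹⁸ M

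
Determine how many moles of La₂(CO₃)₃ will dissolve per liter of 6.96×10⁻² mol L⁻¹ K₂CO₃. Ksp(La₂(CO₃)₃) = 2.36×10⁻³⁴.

La₂(CO₃)₃(s) ⇌ 2 La³⁺(aq) + 3 CO₃²⁻(aq)
CO₃²⁻ is already present at 6.96×10⁻² mol L⁻¹. If s mol/L of La₂(CO₃)₃ dissolves, [La³⁺] = 2s while [CO₃²⁻] ≈ 6.96×10⁻² mol L⁻¹.
Ksp = [La³⁺]^2[CO₃²⁻]^3 = (2s)^2(6.96×10⁻²)^3
(2s)^2 = 2.36×10⁻³⁴ / (6.96×10⁻²)^3 = 7.00×10⁻³¹
s = 4.18×10⁻¹⁶ mol L⁻¹

4.18×10⁻¹⁶ M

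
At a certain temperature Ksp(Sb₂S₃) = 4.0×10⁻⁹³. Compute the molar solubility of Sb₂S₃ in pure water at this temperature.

Sb₂S₃(s) ⇌ 2 Sb³⁺(aq) + 3 S²⁻(aq)
With molar solubility s: [Sb³⁺] = 2s, [S²⁻] = 3s.
Ksp = [Sb³⁺]^2[S²⁻]^3 = (2s)^2 · (3s)^3 = 108s^5
108s^5 = 4.0×10⁻⁹³  ⇒  s^5 = 3.7×10⁻⁹⁵
s = (3.7×10⁻⁹⁵)^(1/5) = 1.3×10⁻¹⁹ mol/L

1.3×10⁻¹⁹ M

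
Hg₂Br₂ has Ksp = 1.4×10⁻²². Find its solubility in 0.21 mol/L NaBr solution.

Hg₂Br₂(s) ⇌ Hg₂²⁺(aq) + 2 Br⁻(aq)
Let s be the solubility of Hg₂Br₂ here. The common ion gives [Br⁻] ≈ 0.21 mol/L, and [Hg₂²⁺] = s.
Ksp = [Hg₂²⁺][Br⁻]^2 = s(0.21)^2
s = 1.4×10⁻²² / (0.21)^2 = 3.2×10⁻²¹
s = 3.2×10⁻²¹ mol/L

3.2×10⁻²¹ M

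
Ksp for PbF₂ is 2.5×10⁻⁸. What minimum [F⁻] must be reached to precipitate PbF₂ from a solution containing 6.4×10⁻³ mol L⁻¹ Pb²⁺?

2.0×10⁻³ M

Precipitation begins when Q = Ksp.
PbF₂(s) ⇌ Pb²⁺(aq) + 2 F⁻(aq)
Ksp = [Pb²⁺][F⁻]^2 = [F⁻]^2(6.4×10⁻³)
[F⁻]^2 = 2.5×10⁻⁸ / (6.4×10⁻³) = 3.9×10⁻⁶
[F⁻] = 2.0×10⁻³ mol L⁻¹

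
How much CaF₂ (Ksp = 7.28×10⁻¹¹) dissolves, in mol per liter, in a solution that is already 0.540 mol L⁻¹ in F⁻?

2.50×10⁻¹⁰ M

CaF₂(s) ⇌ Ca²⁺(aq) + 2 F⁻(aq)
F⁻ is already present at 0.540 mol L⁻¹. If s mol/L of CaF₂ dissolves, [Ca²⁺] = s while [F⁻] ≈ 0.540 mol L⁻¹.
Ksp = [Ca²⁺][F⁻]^2 = s(0.540)^2
s = 7.28×10⁻¹¹ / (0.540)^2 = 2.50×10⁻¹⁰
s = 2.50×10⁻¹⁰ mol L⁻¹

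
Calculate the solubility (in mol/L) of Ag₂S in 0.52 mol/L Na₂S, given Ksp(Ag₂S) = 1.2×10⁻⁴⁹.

2.4×10⁻²⁵ M

Ag₂S(s) ⇌ 2 Ag⁺(aq) + S²⁻(aq)
S²⁻ is already present at 0.52 mol/L. If s mol/L of Ag₂S dissolves, [Ag⁺] = 2s while [S²⁻] ≈ 0.52 mol/L.
Ksp = [Ag⁺]^2[S²⁻] = (2s)^2(0.52)
(2s)^2 = 1.2×10⁻⁴⁹ / (0.52) = 2.3×10⁻⁴⁹
s = 2.4×10⁻²⁵ mol/L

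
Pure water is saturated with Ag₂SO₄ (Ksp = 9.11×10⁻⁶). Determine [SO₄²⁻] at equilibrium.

1.32×10⁻² M

Ag₂SO₄(s) ⇌ 2 Ag⁺(aq) + SO₄²⁻(aq)
If s mol/L of Ag₂SO₄ dissolves, [Ag⁺] = 2s and [SO₄²⁻] = s.
Ksp = [Ag⁺]^2[SO₄²⁻] = (2s)^2 · s = 4s^3 = 9.11×10⁻⁶
s = 1.32×10⁻² M
[SO₄²⁻] = s = 1.32×10⁻² M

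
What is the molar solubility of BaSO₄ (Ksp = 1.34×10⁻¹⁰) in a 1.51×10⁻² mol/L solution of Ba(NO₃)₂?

BaSO₄(s) ⇌ Ba²⁺(aq) + SO₄²⁻(aq)
The solution already contains Ba²⁺ at 1.51×10⁻² mol/L. Let s be the molar solubility of BaSO₄.
[Ba²⁺] ≈ 1.51×10⁻² mol/L (common ion dominates); [SO₄²⁻] = s.
Ksp = [Ba²⁺][SO₄²⁻] = (1.51×10⁻²)s
s = 1.34×10⁻¹⁰ / (1.51×10⁻²) = 8.87×10⁻⁹
s = 8.87×10⁻⁹ mol/L

8.87×10⁻⁹ M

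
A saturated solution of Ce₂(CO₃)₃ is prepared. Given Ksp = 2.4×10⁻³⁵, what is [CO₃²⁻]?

1.4×10⁻⁷ M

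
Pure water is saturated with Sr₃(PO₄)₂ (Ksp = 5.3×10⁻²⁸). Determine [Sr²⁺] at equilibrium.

4.1×10⁻⁶ M

Sr₃(PO₄)₂(s) ⇌ 3 Sr²⁺(aq) + 2 PO₄³⁻(aq)
Call the molar solubility s, so that [Sr²⁺] = 3s and [PO₄³⁻] = 2s.
Ksp = [Sr²⁺]^3[PO₄³⁻]^2 = (3s)^3 · (2s)^2 = 108s^5 = 5.3×10⁻²⁸
s = 1.4×10⁻⁶ mol/L
[Sr²⁺] = 3s = 4.1×10⁻⁶ mol/L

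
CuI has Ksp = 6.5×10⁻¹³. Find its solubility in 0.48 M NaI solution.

CuI(s) ⇌ Cu⁺(aq) + I⁻(aq)
Let s be the solubility of CuI here. The common ion gives [I⁻] ≈ 0.48 M, and [Cu⁺] = s.
Ksp = [Cu⁺][I⁻] = s(0.48)
s = 6.5×10⁻¹³ / (0.48) = 1.4×10⁻¹²
s = 1.4×10⁻¹² M

1.4×10⁻¹² M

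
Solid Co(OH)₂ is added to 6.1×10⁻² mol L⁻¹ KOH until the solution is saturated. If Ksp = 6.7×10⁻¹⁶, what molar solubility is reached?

Co(OH)₂(s) ⇌ Co²⁺(aq) + 2 OH⁻(aq)
OH⁻ is already present at 6.1×10⁻² mol L⁻¹. If s mol/L of Co(OH)₂ dissolves, [Co²⁺] = s while [OH⁻] ≈ 6.1×10⁻² mol L⁻¹.
Ksp = [Co²⁺][OH⁻]^2 = s(6.1×10⁻²)^2
s = 6.7×10⁻¹⁶ / (6.1×10⁻²)^2 = 1.8×10⁻¹³
s = 1.8×10⁻¹³ mol L⁻¹

1.8×10⁻¹³ M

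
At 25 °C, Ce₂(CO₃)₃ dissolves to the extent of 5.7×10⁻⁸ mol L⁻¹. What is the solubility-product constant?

Ce₂(CO₃)₃(s) ⇌ 2 Ce³⁺(aq) + 3 CO₃²⁻(aq)
Let s be the molar solubility. Then [Ce³⁺] = 2s and [CO₃²⁻] = 3s.
Ksp = [Ce³⁺]^2[CO₃²⁻]^3 = (2s)^2 · (3s)^3 = 108s^5
Ksp = 108 × (5.7×10⁻⁸)^5 = 6.5×10⁻³⁵

Ksp = 6.5×10⁻³⁵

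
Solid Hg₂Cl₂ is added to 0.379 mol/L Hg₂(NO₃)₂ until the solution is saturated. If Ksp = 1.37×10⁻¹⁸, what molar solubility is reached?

9.51×10⁻¹⁰ M

Hg₂Cl₂(s) ⇌ Hg₂²⁺(aq) + 2 Cl⁻(aq)
Hg₂²⁺ is already present at 0.379 mol/L. If s mol/L of Hg₂Cl₂ dissolves, [Cl⁻] = 2s while [Hg₂²⁺] ≈ 0.379 mol/L.
Ksp = [Hg₂²⁺][Cl⁻]^2 = (0.379)(2s)^2
(2s)^2 = 1.37×10⁻¹⁸ / (0.379) = 3.61×10⁻¹⁸
s = 9.51×10⁻¹⁰ mol/L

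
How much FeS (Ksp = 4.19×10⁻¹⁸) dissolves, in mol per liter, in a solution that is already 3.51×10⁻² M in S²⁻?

1.19×10⁻¹⁶ M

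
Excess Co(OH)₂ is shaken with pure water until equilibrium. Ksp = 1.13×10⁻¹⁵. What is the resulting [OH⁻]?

Co(OH)₂(s) ⇌ Co²⁺(aq) + 2 OH⁻(aq)
With molar solubility s: [Co²⁺] = s, [OH⁻] = 2s.
Ksp = [Co²⁺][OH⁻]^2 = s · (2s)^2 = 4s^3 = 1.13×10⁻¹⁵
s = 6.56×10⁻⁶ M
[OH⁻] = 2s = 1.31×10⁻⁵ M

1.31×10⁻⁵ M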